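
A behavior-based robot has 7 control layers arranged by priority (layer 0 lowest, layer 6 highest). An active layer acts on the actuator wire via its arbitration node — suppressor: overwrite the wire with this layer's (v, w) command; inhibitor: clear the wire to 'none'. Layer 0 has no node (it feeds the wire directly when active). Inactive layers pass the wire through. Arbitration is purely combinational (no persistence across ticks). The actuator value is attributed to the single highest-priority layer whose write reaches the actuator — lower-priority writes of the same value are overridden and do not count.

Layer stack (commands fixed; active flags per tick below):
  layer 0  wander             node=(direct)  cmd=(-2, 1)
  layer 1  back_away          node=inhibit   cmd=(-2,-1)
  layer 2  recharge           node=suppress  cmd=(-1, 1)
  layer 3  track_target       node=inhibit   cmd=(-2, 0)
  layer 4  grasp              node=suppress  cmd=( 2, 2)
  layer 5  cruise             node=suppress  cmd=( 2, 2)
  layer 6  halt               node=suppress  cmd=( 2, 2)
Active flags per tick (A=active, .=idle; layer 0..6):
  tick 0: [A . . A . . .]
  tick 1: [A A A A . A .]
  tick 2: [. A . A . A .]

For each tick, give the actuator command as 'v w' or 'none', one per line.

tick 0:
  [0] wander on; wire := (-2, 1)
  [1] back_away off; pass (-2, 1)
  [2] recharge off; pass (-2, 1)
  [3] track_target on (inhibit); wire := none
  [4] grasp off; pass none
  [5] cruise off; pass none
  [6] halt off; pass none
  output none
tick 1:
  [0] wander on; wire := (-2, 1)
  [1] back_away on (inhibit); wire := none
  [2] recharge on (suppress); wire := (-1, 1)
  [3] track_target on (inhibit); wire := none
  [4] grasp off; pass none
  [5] cruise on (suppress); wire := (2, 2)
  [6] halt off; pass (2, 2)
  output (2, 2)
tick 2:
  [0] wander off; wire := none
  [1] back_away on (inhibit); wire := none
  [2] recharge off; pass none
  [3] track_target on (inhibit); wire := none
  [4] grasp off; pass none
  [5] cruise on (suppress); wire := (2, 2)
  [6] halt off; pass (2, 2)
  output (2, 2)

none
2 2
2 2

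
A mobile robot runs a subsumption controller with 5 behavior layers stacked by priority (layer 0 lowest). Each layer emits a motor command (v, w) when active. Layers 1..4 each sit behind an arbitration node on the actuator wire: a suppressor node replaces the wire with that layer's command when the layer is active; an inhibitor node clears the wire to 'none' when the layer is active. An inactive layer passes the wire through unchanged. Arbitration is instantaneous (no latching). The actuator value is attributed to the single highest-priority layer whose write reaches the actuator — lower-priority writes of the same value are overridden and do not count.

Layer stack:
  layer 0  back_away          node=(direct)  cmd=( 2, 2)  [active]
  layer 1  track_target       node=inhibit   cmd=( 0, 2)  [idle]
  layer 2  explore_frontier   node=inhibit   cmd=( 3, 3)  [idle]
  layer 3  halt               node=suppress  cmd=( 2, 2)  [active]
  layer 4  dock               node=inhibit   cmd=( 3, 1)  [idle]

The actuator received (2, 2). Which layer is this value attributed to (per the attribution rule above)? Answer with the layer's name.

layer 0 (back_away) active — direct: (2, 2)
layer 1 (track_target) idle — unchanged: (2, 2)
layer 2 (explore_frontier) idle — unchanged: (2, 2)
layer 3 (halt) active — suppresses: (2, 2)
layer 4 (dock) idle — unchanged: (2, 2)
→ actuator (2, 2)
last writer: layer 3 = halt

halt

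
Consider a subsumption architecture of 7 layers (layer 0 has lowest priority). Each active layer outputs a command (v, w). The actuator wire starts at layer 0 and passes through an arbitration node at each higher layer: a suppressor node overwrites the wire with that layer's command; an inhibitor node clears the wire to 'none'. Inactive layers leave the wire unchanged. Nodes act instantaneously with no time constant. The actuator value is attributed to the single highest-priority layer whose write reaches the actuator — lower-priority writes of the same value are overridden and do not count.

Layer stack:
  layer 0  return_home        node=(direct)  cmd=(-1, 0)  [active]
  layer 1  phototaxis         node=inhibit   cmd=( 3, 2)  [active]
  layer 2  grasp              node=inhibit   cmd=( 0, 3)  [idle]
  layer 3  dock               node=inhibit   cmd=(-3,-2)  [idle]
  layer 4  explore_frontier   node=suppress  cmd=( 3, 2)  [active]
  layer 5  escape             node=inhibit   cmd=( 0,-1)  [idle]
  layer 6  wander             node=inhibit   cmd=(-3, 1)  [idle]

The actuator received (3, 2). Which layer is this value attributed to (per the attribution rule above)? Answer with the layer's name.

layer 0 (return_home) active — direct: (-1, 0)
layer 1 (phototaxis) active — inhibits: none
layer 2 (grasp) idle — unchanged: none
layer 3 (dock) idle — unchanged: none
layer 4 (explore_frontier) active — suppresses: (3, 2)
layer 5 (escape) idle — unchanged: (3, 2)
layer 6 (wander) idle — unchanged: (3, 2)
→ actuator (3, 2)
last writer: layer 4 = explore_frontier

explore_frontier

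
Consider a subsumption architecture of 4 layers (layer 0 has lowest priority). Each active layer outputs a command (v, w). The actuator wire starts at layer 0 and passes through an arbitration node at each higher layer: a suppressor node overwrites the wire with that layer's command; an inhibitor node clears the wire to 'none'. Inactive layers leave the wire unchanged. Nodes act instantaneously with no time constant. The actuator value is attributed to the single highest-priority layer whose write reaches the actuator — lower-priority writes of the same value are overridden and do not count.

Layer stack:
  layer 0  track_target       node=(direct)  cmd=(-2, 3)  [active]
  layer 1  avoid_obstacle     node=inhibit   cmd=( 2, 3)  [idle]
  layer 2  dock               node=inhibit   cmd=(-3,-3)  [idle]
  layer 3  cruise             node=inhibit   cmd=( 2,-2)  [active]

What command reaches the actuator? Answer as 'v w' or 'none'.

layer 0 (track_target) active — direct: (-2, 3)
layer 1 (avoid_obstacle) idle — unchanged: (-2, 3)
layer 2 (dock) idle — unchanged: (-2, 3)
layer 3 (cruise) active — inhibits: none
→ actuator none

none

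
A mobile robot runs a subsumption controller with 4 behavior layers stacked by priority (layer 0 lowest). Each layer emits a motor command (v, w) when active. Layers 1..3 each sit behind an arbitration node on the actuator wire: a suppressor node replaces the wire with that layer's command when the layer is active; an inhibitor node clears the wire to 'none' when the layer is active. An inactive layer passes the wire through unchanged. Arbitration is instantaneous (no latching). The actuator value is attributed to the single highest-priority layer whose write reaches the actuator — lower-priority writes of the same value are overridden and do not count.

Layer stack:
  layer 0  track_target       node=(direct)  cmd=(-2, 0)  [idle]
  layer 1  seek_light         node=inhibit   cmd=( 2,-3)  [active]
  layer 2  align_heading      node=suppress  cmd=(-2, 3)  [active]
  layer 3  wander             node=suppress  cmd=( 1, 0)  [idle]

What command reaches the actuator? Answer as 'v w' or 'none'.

[0] track_target off; wire := none
[1] seek_light on (inhibit); wire := none
[2] align_heading on (suppress); wire := (-2, 3)
[3] wander off; pass (-2, 3)
output (-2, 3)

-2 3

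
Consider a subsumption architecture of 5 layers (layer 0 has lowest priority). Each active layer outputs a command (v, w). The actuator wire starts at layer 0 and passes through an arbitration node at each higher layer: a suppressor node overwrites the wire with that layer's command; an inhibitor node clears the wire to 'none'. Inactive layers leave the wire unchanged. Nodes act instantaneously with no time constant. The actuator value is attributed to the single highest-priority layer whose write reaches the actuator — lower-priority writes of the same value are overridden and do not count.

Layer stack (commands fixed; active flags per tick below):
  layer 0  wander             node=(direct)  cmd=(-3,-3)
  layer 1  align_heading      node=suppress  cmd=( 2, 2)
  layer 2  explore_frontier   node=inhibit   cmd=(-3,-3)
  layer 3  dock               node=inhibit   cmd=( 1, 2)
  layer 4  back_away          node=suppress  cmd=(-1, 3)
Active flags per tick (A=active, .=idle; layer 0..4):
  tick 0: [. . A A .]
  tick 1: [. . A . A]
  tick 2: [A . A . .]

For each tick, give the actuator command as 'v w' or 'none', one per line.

none
-1 3
none

tick 0:
  [0] wander off; wire := none
  [1] align_heading off; pass none
  [2] explore_frontier on (inhibit); wire := none
  [3] dock on (inhibit); wire := none
  [4] back_away off; pass none
  output none
tick 1:
  [0] wander off; wire := none
  [1] align_heading off; pass none
  [2] explore_frontier on (inhibit); wire := none
  [3] dock off; pass none
  [4] back_away on (suppress); wire := (-1, 3)
  output (-1, 3)
tick 2:
  [0] wander on; wire := (-3, -3)
  [1] align_heading off; pass (-3, -3)
  [2] explore_frontier on (inhibit); wire := none
  [3] dock off; pass none
  [4] back_away off; pass none
  output none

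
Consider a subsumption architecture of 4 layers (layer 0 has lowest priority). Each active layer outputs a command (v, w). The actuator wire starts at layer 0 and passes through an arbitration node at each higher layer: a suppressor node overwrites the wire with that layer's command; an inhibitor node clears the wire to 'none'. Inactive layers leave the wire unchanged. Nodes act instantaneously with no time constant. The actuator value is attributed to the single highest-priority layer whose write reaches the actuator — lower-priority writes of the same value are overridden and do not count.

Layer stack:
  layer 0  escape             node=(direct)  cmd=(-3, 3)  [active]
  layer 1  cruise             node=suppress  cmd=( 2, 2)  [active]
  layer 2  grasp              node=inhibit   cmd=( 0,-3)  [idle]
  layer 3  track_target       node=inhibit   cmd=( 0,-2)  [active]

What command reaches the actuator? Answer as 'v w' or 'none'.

[0] escape on; wire := (-3, 3)
[1] cruise on (suppress); wire := (2, 2)
[2] grasp off; pass (2, 2)
[3] track_target on (inhibit); wire := none
output none

none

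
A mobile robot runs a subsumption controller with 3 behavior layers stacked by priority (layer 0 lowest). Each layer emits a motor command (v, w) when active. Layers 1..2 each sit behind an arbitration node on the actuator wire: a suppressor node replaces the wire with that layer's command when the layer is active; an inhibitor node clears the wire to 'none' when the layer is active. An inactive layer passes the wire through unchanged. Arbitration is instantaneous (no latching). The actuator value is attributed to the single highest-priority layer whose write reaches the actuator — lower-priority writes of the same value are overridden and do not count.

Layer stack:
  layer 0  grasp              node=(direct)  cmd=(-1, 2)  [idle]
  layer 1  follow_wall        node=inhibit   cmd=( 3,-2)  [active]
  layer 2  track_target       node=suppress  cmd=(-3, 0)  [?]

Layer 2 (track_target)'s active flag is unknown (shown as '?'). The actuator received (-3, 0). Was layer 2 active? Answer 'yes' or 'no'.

If layer 2 is active=yes:
  actuator would be (-3, 0)
If layer 2 is active=no:
  actuator would be none
Observed (-3, 0), so layer 2 was active.

yes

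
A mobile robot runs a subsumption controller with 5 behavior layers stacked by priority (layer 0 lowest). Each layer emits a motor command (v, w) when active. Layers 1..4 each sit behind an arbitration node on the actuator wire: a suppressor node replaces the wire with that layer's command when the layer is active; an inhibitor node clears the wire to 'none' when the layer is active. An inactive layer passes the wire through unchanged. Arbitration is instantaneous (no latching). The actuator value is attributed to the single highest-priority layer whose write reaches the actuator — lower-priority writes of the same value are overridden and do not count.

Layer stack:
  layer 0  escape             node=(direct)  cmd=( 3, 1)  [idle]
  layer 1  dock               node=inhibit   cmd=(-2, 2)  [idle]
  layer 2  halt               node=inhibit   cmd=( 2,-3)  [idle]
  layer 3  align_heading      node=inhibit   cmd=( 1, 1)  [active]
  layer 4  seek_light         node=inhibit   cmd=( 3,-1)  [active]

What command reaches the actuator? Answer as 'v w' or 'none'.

none

layer 0 (escape) idle — none
layer 1 (dock) idle — unchanged: none
layer 2 (halt) idle — unchanged: none
layer 3 (align_heading) active — inhibits: none
layer 4 (seek_light) active — inhibits: none
→ actuator none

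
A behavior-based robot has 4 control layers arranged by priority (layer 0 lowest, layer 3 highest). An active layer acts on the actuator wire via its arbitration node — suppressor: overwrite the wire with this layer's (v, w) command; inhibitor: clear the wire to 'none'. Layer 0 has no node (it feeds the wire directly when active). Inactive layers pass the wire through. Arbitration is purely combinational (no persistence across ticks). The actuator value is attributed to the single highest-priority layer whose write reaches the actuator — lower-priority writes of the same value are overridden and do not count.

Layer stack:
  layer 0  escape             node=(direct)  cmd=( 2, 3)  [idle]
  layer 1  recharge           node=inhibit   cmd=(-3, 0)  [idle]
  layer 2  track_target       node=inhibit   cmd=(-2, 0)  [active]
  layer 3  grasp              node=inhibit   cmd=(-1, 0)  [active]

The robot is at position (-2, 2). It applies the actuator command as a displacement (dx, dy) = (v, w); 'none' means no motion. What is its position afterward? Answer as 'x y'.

-2 2

[0] escape off; wire := none
[1] recharge off; pass none
[2] track_target on (inhibit); wire := none
[3] grasp on (inhibit); wire := none
output none
position: (-2, 2) + none = (-2, 2)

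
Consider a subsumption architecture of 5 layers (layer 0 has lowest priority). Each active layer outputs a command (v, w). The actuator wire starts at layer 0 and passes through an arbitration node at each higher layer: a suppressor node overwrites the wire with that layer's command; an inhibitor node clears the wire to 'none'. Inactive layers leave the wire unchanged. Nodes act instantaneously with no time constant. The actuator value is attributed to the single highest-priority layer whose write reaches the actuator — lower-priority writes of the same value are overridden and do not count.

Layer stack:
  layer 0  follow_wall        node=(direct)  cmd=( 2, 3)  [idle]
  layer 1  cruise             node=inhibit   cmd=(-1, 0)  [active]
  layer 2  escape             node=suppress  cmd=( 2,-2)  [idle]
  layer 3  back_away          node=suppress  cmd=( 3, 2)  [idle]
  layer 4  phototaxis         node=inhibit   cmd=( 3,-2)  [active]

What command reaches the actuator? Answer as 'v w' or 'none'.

none

L0 follow_wall: idle → wire = none
L1 cruise: active, inhibitor → wire = none
L2 escape: idle → wire stays none
L3 back_away: idle → wire stays none
L4 phototaxis: active, inhibitor → wire = none
actuator = none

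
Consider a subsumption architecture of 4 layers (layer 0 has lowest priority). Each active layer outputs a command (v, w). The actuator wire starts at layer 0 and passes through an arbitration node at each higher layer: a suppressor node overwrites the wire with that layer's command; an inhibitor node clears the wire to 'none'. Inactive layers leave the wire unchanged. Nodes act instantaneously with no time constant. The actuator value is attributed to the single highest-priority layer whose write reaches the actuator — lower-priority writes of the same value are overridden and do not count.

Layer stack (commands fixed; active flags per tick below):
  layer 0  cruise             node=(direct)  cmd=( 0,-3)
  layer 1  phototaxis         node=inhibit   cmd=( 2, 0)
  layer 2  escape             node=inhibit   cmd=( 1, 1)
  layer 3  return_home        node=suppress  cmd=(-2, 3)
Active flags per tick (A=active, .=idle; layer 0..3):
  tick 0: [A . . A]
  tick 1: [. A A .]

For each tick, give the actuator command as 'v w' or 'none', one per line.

-2 3
none

tick 0:
  L0 cruise: active, feeds wire = (0, -3)
  L1 phototaxis: idle → wire stays (0, -3)
  L2 escape: idle → wire stays (0, -3)
  L3 return_home: active, suppressor → wire = (-2, 3)
  actuator = (-2, 3)
tick 1:
  L0 cruise: idle → wire = none
  L1 phototaxis: active, inhibitor → wire = none
  L2 escape: active, inhibitor → wire = none
  L3 return_home: idle → wire stays none
  actuator = none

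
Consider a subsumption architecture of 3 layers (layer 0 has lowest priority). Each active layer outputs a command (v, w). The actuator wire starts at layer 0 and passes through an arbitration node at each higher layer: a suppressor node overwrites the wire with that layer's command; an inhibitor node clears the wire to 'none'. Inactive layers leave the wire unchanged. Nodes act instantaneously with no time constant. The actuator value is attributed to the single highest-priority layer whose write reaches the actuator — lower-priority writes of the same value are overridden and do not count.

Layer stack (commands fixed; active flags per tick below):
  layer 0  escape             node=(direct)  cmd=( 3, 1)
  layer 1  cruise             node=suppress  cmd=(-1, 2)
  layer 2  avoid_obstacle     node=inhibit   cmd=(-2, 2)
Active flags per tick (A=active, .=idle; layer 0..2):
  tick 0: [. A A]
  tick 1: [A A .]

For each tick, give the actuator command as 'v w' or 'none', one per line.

none
-1 2

tick 0:
  layer 0 (escape) idle — none
  layer 1 (cruise) active — suppresses: (-1, 2)
  layer 2 (avoid_obstacle) active — inhibits: none
  → actuator none
tick 1:
  layer 0 (escape) active — direct: (3, 1)
  layer 1 (cruise) active — suppresses: (-1, 2)
  layer 2 (avoid_obstacle) idle — unchanged: (-1, 2)
  → actuator (-1, 2)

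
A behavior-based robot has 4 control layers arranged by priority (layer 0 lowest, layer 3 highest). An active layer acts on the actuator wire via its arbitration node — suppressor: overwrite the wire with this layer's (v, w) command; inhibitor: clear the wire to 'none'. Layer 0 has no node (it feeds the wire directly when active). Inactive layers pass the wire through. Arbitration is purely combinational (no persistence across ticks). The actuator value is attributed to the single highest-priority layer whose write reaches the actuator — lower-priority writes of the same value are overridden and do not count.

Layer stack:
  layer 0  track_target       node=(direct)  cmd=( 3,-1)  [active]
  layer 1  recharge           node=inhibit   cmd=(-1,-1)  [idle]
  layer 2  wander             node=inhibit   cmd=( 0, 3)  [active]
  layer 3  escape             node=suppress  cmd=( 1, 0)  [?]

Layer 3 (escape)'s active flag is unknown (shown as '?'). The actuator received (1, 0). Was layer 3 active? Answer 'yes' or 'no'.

yes

If layer 3 is active=yes:
  actuator would be (1, 0)
If layer 3 is active=no:
  actuator would be none
Observed (1, 0), so layer 3 was active.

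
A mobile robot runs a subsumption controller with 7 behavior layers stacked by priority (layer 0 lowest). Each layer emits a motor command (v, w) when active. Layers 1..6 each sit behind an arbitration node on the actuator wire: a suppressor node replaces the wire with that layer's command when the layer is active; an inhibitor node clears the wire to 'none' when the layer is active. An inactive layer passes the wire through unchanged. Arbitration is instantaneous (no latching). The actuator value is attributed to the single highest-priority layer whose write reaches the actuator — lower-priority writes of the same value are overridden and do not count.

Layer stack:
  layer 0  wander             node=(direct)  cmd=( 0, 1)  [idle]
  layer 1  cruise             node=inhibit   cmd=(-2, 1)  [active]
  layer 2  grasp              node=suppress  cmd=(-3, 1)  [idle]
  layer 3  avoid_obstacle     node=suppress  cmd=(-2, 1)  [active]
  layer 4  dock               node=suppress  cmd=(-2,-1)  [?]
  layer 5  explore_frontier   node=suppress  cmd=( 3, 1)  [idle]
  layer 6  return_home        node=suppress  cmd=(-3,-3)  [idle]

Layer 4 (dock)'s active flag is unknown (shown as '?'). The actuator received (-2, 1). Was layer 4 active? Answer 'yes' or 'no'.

no

If layer 4 is active=yes:
  actuator would be (-2, -1)
If layer 4 is active=no:
  actuator would be (-2, 1)
Observed (-2, 1), so layer 4 was idle.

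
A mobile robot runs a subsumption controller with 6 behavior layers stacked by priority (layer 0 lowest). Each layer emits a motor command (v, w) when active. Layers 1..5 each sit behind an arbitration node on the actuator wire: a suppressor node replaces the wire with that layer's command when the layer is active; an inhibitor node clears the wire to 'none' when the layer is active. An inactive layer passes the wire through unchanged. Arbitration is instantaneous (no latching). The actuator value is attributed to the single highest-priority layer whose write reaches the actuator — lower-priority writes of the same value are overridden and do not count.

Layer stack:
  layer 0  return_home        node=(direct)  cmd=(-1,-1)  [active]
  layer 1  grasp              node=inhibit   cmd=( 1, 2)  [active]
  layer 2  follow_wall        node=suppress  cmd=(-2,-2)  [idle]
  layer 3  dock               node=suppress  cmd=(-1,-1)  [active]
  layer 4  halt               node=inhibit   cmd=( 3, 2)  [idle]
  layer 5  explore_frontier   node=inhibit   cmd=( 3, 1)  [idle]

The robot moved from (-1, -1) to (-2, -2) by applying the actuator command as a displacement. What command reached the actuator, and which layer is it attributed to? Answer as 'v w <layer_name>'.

-1 -1 dock

displacement = (-2, -2) − (-1, -1) = (-1, -1)
layer 0 (return_home) active — direct: (-1, -1)
layer 1 (grasp) active — inhibits: none
layer 2 (follow_wall) idle — unchanged: none
layer 3 (dock) active — suppresses: (-1, -1)
layer 4 (halt) idle — unchanged: (-1, -1)
layer 5 (explore_frontier) idle — unchanged: (-1, -1)
→ actuator (-1, -1) — from layer 3 (dock)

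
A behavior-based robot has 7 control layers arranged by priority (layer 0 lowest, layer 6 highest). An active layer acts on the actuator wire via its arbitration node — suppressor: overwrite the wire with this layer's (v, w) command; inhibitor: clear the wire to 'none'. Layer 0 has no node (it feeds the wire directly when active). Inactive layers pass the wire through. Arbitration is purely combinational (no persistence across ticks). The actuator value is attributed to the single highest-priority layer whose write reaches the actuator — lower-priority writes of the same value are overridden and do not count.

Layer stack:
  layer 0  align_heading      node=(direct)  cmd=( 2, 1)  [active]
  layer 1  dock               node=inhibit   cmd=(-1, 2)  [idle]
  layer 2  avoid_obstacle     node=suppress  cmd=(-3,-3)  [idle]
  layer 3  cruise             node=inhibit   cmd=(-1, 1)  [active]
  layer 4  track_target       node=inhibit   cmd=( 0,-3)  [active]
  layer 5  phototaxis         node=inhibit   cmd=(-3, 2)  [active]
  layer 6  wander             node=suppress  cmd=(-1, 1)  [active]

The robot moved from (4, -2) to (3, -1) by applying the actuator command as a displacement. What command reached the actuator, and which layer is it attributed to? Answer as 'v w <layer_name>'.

displacement = (3, -1) − (4, -2) = (-1, 1)
L0 align_heading: active, feeds wire = (2, 1)
L1 dock: idle → wire stays (2, 1)
L2 avoid_obstacle: idle → wire stays (2, 1)
L3 cruise: active, inhibitor → wire = none
L4 track_target: active, inhibitor → wire = none
L5 phototaxis: active, inhibitor → wire = none
L6 wander: active, suppressor → wire = (-1, 1)
actuator = (-1, 1) — from layer 6 (wander)

-1 1 wander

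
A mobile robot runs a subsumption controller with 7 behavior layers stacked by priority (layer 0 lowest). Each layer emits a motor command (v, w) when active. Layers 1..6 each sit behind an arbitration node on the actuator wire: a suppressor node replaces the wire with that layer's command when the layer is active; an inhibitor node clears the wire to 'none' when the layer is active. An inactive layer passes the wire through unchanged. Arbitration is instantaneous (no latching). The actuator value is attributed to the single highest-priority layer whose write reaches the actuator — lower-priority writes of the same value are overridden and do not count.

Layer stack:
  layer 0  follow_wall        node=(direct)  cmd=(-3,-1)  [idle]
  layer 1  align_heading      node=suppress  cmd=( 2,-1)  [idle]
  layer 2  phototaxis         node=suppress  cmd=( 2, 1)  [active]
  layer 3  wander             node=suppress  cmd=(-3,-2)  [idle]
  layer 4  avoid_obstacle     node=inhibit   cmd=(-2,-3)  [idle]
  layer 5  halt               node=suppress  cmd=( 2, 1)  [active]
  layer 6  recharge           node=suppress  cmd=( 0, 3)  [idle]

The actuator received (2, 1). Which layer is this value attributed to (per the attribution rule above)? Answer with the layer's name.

[0] follow_wall off; wire := none
[1] align_heading off; pass none
[2] phototaxis on (suppress); wire := (2, 1)
[3] wander off; pass (2, 1)
[4] avoid_obstacle off; pass (2, 1)
[5] halt on (suppress); wire := (2, 1)
[6] recharge off; pass (2, 1)
output (2, 1)
last writer: layer 5 = halt

halt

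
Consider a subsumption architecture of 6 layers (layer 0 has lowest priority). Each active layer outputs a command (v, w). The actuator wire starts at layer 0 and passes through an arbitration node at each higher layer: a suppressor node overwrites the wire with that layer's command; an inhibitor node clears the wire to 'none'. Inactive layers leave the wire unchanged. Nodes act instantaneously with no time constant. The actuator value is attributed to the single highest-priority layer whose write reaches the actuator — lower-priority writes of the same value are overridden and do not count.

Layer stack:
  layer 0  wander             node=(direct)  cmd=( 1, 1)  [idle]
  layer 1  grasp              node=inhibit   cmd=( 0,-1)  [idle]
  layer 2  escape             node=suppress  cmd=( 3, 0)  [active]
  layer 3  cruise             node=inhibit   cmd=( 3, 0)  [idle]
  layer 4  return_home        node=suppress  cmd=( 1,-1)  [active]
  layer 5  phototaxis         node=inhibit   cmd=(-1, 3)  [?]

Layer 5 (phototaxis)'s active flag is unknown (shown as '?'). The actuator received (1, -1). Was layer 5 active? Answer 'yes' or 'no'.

If layer 5 is active=yes:
  actuator would be none
If layer 5 is active=no:
  actuator would be (1, -1)
Observed (1, -1), so layer 5 was idle.

no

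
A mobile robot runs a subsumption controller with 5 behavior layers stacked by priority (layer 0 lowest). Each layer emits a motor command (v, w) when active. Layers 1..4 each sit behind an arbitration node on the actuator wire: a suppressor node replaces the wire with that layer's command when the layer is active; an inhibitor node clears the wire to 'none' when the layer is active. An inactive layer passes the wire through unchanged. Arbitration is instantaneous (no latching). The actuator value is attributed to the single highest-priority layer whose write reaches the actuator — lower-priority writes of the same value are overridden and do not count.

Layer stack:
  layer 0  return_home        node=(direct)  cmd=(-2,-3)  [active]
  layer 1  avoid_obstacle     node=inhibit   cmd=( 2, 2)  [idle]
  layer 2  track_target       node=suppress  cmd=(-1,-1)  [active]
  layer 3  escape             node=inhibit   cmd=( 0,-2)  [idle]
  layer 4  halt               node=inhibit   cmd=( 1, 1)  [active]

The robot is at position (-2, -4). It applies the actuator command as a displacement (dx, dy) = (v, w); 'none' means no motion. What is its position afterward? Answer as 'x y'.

[0] return_home on; wire := (-2, -3)
[1] avoid_obstacle off; pass (-2, -3)
[2] track_target on (suppress); wire := (-1, -1)
[3] escape off; pass (-1, -1)
[4] halt on (inhibit); wire := none
output none
position: (-2, -4) + none = (-2, -4)

-2 -4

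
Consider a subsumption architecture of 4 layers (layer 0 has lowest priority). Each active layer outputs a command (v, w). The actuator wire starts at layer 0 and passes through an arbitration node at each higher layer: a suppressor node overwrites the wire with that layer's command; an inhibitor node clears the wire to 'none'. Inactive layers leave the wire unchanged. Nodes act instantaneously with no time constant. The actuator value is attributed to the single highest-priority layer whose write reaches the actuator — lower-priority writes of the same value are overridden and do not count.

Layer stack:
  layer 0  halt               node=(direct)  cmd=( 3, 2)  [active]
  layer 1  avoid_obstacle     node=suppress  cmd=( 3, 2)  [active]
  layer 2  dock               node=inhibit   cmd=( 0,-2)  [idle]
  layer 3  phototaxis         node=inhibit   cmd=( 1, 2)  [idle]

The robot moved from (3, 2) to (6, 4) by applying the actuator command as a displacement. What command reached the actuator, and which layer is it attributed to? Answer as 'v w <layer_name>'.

3 2 avoid_obstacle

displacement = (6, 4) − (3, 2) = (3, 2)
L0 halt: active, feeds wire = (3, 2)
L1 avoid_obstacle: active, suppressor → wire = (3, 2)
L2 dock: idle → wire stays (3, 2)
L3 phototaxis: idle → wire stays (3, 2)
actuator = (3, 2) — from layer 1 (avoid_obstacle)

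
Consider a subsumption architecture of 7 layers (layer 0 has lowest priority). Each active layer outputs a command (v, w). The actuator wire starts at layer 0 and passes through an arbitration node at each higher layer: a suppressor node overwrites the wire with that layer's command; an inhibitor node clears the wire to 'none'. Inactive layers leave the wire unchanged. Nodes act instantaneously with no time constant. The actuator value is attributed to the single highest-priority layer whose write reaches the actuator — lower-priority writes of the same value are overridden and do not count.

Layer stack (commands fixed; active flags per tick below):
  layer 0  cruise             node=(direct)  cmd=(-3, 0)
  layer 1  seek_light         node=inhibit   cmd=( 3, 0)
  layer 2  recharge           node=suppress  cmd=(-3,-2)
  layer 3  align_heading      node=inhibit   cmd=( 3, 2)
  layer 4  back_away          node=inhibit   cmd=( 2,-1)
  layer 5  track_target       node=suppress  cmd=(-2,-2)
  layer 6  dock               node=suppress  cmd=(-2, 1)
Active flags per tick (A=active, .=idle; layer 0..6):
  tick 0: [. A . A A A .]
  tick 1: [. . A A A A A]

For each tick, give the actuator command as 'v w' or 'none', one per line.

tick 0:
  layer 0 (cruise) idle — none
  layer 1 (seek_light) active — inhibits: none
  layer 2 (recharge) idle — unchanged: none
  layer 3 (align_heading) active — inhibits: none
  layer 4 (back_away) active — inhibits: none
  layer 5 (track_target) active — suppresses: (-2, -2)
  layer 6 (dock) idle — unchanged: (-2, -2)
  → actuator (-2, -2)
tick 1:
  layer 0 (cruise) idle — none
  layer 1 (seek_light) idle — unchanged: none
  layer 2 (recharge) active — suppresses: (-3, -2)
  layer 3 (align_heading) active — inhibits: none
  layer 4 (back_away) active — inhibits: none
  layer 5 (track_target) active — suppresses: (-2, -2)
  layer 6 (dock) active — suppresses: (-2, 1)
  → actuator (-2, 1)

-2 -2
-2 1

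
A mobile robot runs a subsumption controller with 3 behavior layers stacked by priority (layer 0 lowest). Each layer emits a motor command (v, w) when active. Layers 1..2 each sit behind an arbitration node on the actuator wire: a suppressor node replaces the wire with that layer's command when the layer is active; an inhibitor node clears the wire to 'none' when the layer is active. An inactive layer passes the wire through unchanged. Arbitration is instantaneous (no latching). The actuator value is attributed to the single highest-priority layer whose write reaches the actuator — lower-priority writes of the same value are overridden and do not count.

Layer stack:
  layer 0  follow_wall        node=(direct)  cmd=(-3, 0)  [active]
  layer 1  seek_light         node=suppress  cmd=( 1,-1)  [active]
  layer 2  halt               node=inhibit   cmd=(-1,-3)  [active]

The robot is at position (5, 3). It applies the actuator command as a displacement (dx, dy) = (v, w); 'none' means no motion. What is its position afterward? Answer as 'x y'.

5 3

L0 follow_wall: active, feeds wire = (-3, 0)
L1 seek_light: active, suppressor → wire = (1, -1)
L2 halt: active, inhibitor → wire = none
actuator = none
position: (5, 3) + none = (5, 3)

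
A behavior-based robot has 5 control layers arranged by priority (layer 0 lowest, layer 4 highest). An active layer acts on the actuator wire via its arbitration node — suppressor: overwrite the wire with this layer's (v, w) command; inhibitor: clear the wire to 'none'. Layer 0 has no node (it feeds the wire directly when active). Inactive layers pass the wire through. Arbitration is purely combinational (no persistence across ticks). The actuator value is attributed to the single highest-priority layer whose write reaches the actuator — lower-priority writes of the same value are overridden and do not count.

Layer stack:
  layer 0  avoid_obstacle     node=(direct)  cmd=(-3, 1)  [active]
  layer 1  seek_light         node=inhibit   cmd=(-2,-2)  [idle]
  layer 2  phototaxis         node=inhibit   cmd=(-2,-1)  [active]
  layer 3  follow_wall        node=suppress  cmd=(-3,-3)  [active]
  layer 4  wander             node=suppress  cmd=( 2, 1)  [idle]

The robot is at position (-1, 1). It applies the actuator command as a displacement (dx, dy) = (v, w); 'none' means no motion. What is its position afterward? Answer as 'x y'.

layer 0 (avoid_obstacle) active — direct: (-3, 1)
layer 1 (seek_light) idle — unchanged: (-3, 1)
layer 2 (phototaxis) active — inhibits: none
layer 3 (follow_wall) active — suppresses: (-3, -3)
layer 4 (wander) idle — unchanged: (-3, -3)
→ actuator (-3, -3)
position: (-1, 1) + (-3, -3) = (-4, -2)

-4 -2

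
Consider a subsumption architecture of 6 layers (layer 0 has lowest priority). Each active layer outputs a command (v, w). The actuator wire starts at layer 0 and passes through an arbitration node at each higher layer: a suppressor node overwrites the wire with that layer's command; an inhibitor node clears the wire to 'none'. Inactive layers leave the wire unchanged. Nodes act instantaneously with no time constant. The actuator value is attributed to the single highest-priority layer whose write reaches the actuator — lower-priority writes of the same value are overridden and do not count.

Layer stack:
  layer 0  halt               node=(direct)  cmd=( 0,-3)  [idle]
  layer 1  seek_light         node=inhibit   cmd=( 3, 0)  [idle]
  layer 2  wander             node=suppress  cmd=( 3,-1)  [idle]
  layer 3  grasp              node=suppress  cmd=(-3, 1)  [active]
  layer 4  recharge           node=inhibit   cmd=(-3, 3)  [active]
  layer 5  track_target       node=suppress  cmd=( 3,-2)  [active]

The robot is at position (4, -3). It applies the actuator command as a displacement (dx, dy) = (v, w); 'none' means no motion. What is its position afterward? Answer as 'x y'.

[0] halt off; wire := none
[1] seek_light off; pass none
[2] wander off; pass none
[3] grasp on (suppress); wire := (-3, 1)
[4] recharge on (inhibit); wire := none
[5] track_target on (suppress); wire := (3, -2)
output (3, -2)
position: (4, -3) + (3, -2) = (7, -5)

7 -5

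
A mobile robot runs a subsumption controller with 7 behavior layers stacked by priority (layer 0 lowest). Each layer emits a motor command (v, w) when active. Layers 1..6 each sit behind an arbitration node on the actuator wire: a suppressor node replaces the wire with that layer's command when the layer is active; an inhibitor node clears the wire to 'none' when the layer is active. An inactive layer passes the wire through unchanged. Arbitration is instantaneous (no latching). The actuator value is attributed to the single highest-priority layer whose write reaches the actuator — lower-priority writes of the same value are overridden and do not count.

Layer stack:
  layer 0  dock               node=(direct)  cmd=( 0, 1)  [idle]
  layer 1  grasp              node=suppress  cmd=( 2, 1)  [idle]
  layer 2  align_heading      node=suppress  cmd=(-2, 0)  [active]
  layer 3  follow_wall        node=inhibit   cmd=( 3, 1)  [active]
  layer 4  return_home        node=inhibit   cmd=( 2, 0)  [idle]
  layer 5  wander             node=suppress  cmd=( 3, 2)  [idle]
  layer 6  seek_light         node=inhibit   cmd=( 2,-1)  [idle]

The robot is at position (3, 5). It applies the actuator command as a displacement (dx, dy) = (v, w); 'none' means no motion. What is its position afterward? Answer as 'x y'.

3 5

layer 0 (dock) idle — none
layer 1 (grasp) idle — unchanged: none
layer 2 (align_heading) active — suppresses: (-2, 0)
layer 3 (follow_wall) active — inhibits: none
layer 4 (return_home) idle — unchanged: none
layer 5 (wander) idle — unchanged: none
layer 6 (seek_light) idle — unchanged: none
→ actuator none
position: (3, 5) + none = (3, 5)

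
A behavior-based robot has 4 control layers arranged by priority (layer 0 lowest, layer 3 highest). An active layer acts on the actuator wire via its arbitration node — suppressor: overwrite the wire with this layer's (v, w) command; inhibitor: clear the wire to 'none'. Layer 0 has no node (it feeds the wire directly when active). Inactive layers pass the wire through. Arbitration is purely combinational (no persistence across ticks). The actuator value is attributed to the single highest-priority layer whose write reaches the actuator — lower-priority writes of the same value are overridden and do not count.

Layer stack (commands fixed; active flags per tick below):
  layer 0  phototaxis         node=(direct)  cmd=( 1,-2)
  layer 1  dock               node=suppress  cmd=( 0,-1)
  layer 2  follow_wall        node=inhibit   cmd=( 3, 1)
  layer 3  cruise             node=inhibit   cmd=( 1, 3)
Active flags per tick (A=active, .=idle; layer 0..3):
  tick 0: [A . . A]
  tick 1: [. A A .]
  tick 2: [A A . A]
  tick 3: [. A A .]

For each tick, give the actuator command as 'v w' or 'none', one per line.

tick 0:
  [0] phototaxis on; wire := (1, -2)
  [1] dock off; pass (1, -2)
  [2] follow_wall off; pass (1, -2)
  [3] cruise on (inhibit); wire := none
  output none
tick 1:
  [0] phototaxis off; wire := none
  [1] dock on (suppress); wire := (0, -1)
  [2] follow_wall on (inhibit); wire := none
  [3] cruise off; pass none
  output none
tick 2:
  [0] phototaxis on; wire := (1, -2)
  [1] dock on (suppress); wire := (0, -1)
  [2] follow_wall off; pass (0, -1)
  [3] cruise on (inhibit); wire := none
  output none
tick 3:
  [0] phototaxis off; wire := none
  [1] dock on (suppress); wire := (0, -1)
  [2] follow_wall on (inhibit); wire := none
  [3] cruise off; pass none
  output none

none
none
none
none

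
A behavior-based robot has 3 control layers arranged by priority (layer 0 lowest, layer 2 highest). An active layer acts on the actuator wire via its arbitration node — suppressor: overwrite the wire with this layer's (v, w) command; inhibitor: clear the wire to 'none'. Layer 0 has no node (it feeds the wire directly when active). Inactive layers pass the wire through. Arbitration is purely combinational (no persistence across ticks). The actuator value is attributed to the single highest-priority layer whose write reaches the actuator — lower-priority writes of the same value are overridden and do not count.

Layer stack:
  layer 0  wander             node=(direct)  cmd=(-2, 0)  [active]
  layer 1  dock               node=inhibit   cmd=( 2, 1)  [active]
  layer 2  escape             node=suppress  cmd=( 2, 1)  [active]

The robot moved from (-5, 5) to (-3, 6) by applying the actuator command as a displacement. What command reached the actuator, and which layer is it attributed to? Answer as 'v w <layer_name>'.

displacement = (-3, 6) − (-5, 5) = (2, 1)
L0 wander: active, feeds wire = (-2, 0)
L1 dock: active, inhibitor → wire = none
L2 escape: active, suppressor → wire = (2, 1)
actuator = (2, 1) — from layer 2 (escape)

2 1 escape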